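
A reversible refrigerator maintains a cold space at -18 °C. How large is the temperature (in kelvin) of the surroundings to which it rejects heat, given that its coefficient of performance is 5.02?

T_H ≈ 306.0 K

T_C = -18 °C → -18 + 273.15 = 255.15 K.
COP_R = T_C/(T_H − T_C) ⇒ T_H = T_C·(1 + 1/COP_R) = 255.15 × (1 + 1/5.02) = 306.0 K.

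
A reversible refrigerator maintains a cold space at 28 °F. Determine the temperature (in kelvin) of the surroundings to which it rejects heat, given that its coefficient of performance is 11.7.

T_C = 28 °F → (28 − 32) × 5/9 = -2.22 °C = 270.93 K.
COP_R = T_C/(T_H − T_C) ⇒ T_H = T_C·(1 + 1/COP_R) = 270.93 × (1 + 1/11.7) = 294 K.

T_H ≈ 294 K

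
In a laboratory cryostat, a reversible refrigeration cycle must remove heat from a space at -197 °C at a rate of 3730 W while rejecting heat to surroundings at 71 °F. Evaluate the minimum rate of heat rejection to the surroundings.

Q̇_H ≈ 14400 W

T_H = 71 °F → (71 − 32) × 5/9 = 21.67 °C = 294.82 K.
T_C = -197 °C → -197 + 273.15 = 76.15 K.
For a reversible cycle Q_H/Q_C = T_H/T_C, so Q_H = Q_C·T_H/T_C = 3730 × 294.82/76.15 = 14400 W.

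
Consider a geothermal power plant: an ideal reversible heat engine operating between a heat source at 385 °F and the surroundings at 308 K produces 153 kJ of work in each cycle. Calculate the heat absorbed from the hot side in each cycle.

T_H = 385 °F → (385 − 32) × 5/9 = 196.11 °C = 469.26 K.
Since the cycle is reversible, η = 1 − T_C/T_H = 1 − 308.00/469.26 = 0.3436.
Q_H = W/η = 153/0.3436 = 445.2 kJ.

Q_H ≈ 445.2 kJ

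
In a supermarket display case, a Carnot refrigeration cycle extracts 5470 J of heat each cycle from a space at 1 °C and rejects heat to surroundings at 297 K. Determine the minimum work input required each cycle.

W_in ≈ 455.9 J

T_C = 1 °C → 1 + 273.15 = 274.15 K.
The reversible coefficient of performance is COP_R = T_C/(T_H − T_C) = 274.15/22.85 = 11.9978.
W = Q_C/COP_R = 5470/11.9978 = 455.9 J.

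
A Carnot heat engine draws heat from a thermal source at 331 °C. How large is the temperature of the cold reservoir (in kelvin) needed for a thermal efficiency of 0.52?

T_H = 331 °C → 331 + 273.15 = 604.15 K.
From η = 1 − T_C/T_H, T_C = T_H·(1 − η) = 604.15 × (1 − 0.52) = 290.0 K.

T_C ≈ 290.0 K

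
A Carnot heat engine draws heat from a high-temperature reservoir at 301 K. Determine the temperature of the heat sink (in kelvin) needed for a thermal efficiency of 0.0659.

T_C ≈ 281 K

From η = 1 − T_C/T_H, T_C = T_H·(1 − η) = 301.00 × (1 − 0.0659) = 281 K.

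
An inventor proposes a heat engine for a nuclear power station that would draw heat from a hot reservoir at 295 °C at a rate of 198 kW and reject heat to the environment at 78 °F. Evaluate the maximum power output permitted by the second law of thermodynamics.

Ẇ_max ≈ 93.9 kW

T_H = 295 °C → 295 + 273.15 = 568.15 K.
T_C = 78 °F → (78 − 32) × 5/9 = 25.56 °C = 298.71 K.
The upper bound on efficiency is η_max = 1 − T_C/T_H = 1 − 298.71/568.15 = 0.4742.
W_max = η_max · Q_H = 0.4742 × 198 = 93.9 kW.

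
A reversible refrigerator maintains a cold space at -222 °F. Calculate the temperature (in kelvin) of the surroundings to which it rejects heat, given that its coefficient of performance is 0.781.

T_C = -222 °F → (-222 − 32) × 5/9 = -141.11 °C = 132.04 K.
COP_R = T_C/(T_H − T_C) ⇒ T_H = T_C·(1 + 1/COP_R) = 132.04 × (1 + 1/0.781) = 301 K.

T_H ≈ 301 K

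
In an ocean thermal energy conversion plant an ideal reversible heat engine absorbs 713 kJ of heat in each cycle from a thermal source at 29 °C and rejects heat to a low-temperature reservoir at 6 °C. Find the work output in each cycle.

T_H = 29 °C → 29 + 273.15 = 302.15 K.
T_C = 6 °C → 6 + 273.15 = 279.15 K.
η_rev = 1 − T_C/T_H = 1 − 279.15/302.15 = 0.0761.
W = η·Q_H = 0.0761 × 713 = 54.3 kJ.

W ≈ 54.3 kJ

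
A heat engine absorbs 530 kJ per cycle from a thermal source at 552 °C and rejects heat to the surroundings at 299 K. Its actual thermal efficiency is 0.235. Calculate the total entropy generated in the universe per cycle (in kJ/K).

T_H = 552 °C → 552 + 273.15 = 825.15 K.
W = η·Q_H = 0.235 × 530 = 124.5 kJ, so Q_C = Q_H − W = 405.4 kJ.
Reservoir entropy changes: ΔS_H = −Q_H/T_H = −530/825.15 = -0.6423 kJ/K and ΔS_C = +Q_C/T_C = 405.4/299.00 = 1.356 kJ/K.
ΔS_univ = −Q_H/T_H + Q_C/T_C = 0.714 kJ/K (> 0, since η = 0.235 < η_Carnot = 0.638).

ΔS_univ ≈ 0.714 kJ/K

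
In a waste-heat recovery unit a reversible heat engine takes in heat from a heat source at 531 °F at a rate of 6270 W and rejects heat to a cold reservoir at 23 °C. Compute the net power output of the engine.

T_H = 531 °F → (531 − 32) × 5/9 = 277.22 °C = 550.37 K.
T_C = 23 °C → 23 + 273.15 = 296.15 K.
The Carnot efficiency is η = 1 − T_C/T_H = 1 − 296.15/550.37 = 0.4619.
W = η·Q_H = 0.4619 × 6270 = 2900 W.

Ẇ ≈ 2900 W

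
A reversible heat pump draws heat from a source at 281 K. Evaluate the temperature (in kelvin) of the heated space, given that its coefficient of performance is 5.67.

T_H ≈ 341 K

COP_HP = T_H/(T_H − T_C) ⇒ T_H = T_C·COP_HP/(COP_HP − 1) = 281.00 × 5.67/(5.67 − 1) = 341 K.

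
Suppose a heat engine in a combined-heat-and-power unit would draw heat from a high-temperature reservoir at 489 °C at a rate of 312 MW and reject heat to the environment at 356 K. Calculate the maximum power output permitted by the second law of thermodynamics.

Ẇ_max ≈ 166.3 MW

T_H = 489 °C → 489 + 273.15 = 762.15 K.
The second-law ceiling is the Carnot efficiency, η_max = 1 − T_C/T_H = 1 − 356.00/762.15 = 0.5329.
W_max = η_max · Q_H = 0.5329 × 312 = 166.3 MW.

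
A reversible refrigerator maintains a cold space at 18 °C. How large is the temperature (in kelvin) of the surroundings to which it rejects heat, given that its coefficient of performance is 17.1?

T_C = 18 °C → 18 + 273.15 = 291.15 K.
COP_R = T_C/(T_H − T_C) ⇒ T_H = T_C·(1 + 1/COP_R) = 291.15 × (1 + 1/17.1) = 308.2 K.

T_H ≈ 308.2 K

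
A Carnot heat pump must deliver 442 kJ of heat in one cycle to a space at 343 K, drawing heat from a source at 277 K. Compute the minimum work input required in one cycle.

W_in ≈ 85.0 kJ

For a reversible heat pump, COP_HP = T_H/(T_H − T_C) = 343.00/66.00 = 5.1970.
W = Q_H/COP_HP = 442/5.1970 = 85.0 kJ.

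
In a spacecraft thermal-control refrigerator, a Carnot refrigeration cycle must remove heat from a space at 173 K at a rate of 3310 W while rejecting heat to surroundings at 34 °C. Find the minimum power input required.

T_H = 34 °C → 34 + 273.15 = 307.15 K.
The reversible coefficient of performance is COP_R = T_C/(T_H − T_C) = 173.00/134.15 = 1.2896.
W = Q_C/COP_R = 3310/1.2896 = 2567 W.

Ẇ_in ≈ 2567 W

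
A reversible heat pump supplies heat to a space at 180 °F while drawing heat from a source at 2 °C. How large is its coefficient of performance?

COP_HP ≈ 4.43

T_H = 180 °F → (180 − 32) × 5/9 = 82.22 °C = 355.37 K.
T_C = 2 °C → 2 + 273.15 = 275.15 K.
Reversible heating COP: COP_HP = T_H/(T_H − T_C) = 355.37/(355.37 − 275.15) = 4.43.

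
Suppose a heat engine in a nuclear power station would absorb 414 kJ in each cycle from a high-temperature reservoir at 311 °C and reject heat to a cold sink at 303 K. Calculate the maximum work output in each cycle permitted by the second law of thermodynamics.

W_max ≈ 199 kJ

T_H = 311 °C → 311 + 273.15 = 584.15 K.
The upper bound on efficiency is η_max = 1 − T_C/T_H = 1 − 303.00/584.15 = 0.4813.
W_max = η_max · Q_H = 0.4813 × 414 = 199 kJ.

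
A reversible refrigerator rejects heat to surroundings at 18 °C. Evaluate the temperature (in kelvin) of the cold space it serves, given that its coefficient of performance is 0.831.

T_H = 18 °C → 18 + 273.15 = 291.15 K.
COP_R = T_C/(T_H − T_C) ⇒ T_C = T_H·COP_R/(1 + COP_R) = 291.15 × 0.831/(1 + 0.831) = 132.1 K.

T_C ≈ 132.1 K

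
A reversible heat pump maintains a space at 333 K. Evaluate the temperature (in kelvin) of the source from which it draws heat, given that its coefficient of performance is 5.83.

COP_HP = T_H/(T_H − T_C) ⇒ T_C = T_H·(COP_HP − 1)/COP_HP = 333.00 × (5.83 − 1)/5.83 = 276 K.

T_C ≈ 276 K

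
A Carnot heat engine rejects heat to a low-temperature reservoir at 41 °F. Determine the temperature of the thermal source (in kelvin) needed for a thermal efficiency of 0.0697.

T_C = 41 °F → (41 − 32) × 5/9 = 5.00 °C = 278.15 K.
From η = 1 − T_C/T_H, solving for T_H gives T_H = T_C/(1 − η) = 278.15/(1 − 0.0697) = 299.0 K.

T_H ≈ 299.0 K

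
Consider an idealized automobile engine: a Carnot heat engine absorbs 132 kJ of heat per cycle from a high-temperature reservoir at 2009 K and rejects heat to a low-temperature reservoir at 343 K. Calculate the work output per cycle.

W ≈ 109 kJ

η_rev = 1 − T_C/T_H = 1 − 343.00/2009.00 = 0.8293.
W = η·Q_H = 0.8293 × 132 = 109 kJ.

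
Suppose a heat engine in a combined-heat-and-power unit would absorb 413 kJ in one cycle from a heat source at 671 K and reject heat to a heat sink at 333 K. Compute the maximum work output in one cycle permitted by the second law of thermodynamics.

W_max ≈ 208.0 kJ

No engine can exceed the Carnot limit: η_max = 1 − T_C/T_H = 1 − 333.00/671.00 = 0.5037.
W_max = η_max · Q_H = 0.5037 × 413 = 208.0 kJ.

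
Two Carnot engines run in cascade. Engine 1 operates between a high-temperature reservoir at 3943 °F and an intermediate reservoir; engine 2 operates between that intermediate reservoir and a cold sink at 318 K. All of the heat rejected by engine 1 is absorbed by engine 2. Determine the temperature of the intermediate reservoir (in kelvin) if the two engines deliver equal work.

T_m ≈ 1380 K

T_H = 3943 °F → (3943 − 32) × 5/9 = 2172.78 °C = 2445.93 K.
For reversible stages Q_m = Q_H·(T_m/T_H). Setting W₁ = Q_H(1 − T_m/T_H) equal to W₂ = Q_m(1 − T_C/T_m) = Q_H·(T_m − T_C)/T_H gives T_H − T_m = T_m − T_C, so T_m = (T_H + T_C)/2 = (2445.93 + 318.00)/2 = 1380 K.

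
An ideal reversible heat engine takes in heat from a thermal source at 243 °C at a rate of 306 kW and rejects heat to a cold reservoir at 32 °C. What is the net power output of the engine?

T_H = 243 °C → 243 + 273.15 = 516.15 K.
T_C = 32 °C → 32 + 273.15 = 305.15 K.
η_rev = 1 − T_C/T_H = 1 − 305.15/516.15 = 0.4088.
W = η·Q_H = 0.4088 × 306 = 125 kW.

Ẇ ≈ 125 kW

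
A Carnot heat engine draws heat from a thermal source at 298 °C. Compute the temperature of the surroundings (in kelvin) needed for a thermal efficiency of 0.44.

T_H = 298 °C → 298 + 273.15 = 571.15 K.
From η = 1 − T_C/T_H, T_C = T_H·(1 − η) = 571.15 × (1 − 0.44) = 320 K.

T_C ≈ 320 K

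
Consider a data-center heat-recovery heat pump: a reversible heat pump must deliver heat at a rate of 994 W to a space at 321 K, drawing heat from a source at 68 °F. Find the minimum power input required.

T_C = 68 °F → (68 − 32) × 5/9 = 20.00 °C = 293.15 K.
COP_HP = T_H/(T_H − T_C) = 321.00/27.85 = 11.5260.
W = Q_H/COP_HP = 994/11.5260 = 86.2 W.

Ẇ_in ≈ 86.2 W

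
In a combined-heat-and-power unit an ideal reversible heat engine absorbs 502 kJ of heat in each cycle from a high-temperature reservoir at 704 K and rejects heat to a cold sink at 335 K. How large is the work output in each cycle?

For a reversible engine, η = 1 − T_C/T_H = 1 − 335.00/704.00 = 0.5241.
W = η·Q_H = 0.5241 × 502 = 263.1 kJ.

W ≈ 263.1 kJ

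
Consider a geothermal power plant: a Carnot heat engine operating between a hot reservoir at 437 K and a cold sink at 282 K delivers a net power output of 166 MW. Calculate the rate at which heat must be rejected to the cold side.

η_rev = 1 − T_C/T_H = 1 − 282.00/437.00 = 0.3547.
Since Q_C/Q_H = T_C/T_H and Q_H = W/η, Q_C = W·T_C/(T_H − T_C) = 166 × 282.00/155.00 = 302.0 MW.

Q̇_C ≈ 302.0 MW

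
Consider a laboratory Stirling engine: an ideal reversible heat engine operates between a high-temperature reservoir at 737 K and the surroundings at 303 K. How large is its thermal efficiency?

η ≈ 0.589

η_rev = 1 − T_C/T_H = 1 − 303.00/737.00 = 0.589.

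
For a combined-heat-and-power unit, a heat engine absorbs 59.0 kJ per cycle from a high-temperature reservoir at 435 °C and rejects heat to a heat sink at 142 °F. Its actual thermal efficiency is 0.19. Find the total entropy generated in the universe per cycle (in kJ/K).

ΔS_univ ≈ 0.05966 kJ/K

T_H = 435 °C → 435 + 273.15 = 708.15 K.
T_C = 142 °F → (142 − 32) × 5/9 = 61.11 °C = 334.26 K.
W = η·Q_H = 0.19 × 59.0 = 11.21 kJ, so Q_C = Q_H − W = 47.79 kJ.
The hot reservoir loses entropy Q_H/T_H = 59.0/708.15 = 0.08332 kJ/K; the cold reservoir gains Q_C/T_C = 47.79/334.26 = 0.1430 kJ/K.
ΔS_univ = −Q_H/T_H + Q_C/T_C = 0.05966 kJ/K (> 0, since η = 0.19 < η_Carnot = 0.528).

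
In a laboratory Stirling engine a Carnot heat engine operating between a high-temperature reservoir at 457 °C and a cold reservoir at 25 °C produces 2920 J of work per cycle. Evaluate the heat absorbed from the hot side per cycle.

T_H = 457 °C → 457 + 273.15 = 730.15 K.
T_C = 25 °C → 25 + 273.15 = 298.15 K.
η_rev = 1 − T_C/T_H = 1 − 298.15/730.15 = 0.5917.
Q_H = W/η = 2920/0.5917 = 4940 J.

Q_H ≈ 4940 J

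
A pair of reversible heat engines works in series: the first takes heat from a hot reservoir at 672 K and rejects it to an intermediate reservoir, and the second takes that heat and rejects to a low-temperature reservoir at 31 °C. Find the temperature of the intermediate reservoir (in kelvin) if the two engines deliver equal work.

T_m ≈ 488 K

T_C = 31 °C → 31 + 273.15 = 304.15 K.
For reversible stages Q_m = Q_H·(T_m/T_H). Setting W₁ = Q_H(1 − T_m/T_H) equal to W₂ = Q_m(1 − T_C/T_m) = Q_H·(T_m − T_C)/T_H gives T_H − T_m = T_m − T_C, so T_m = (T_H + T_C)/2 = (672.00 + 304.15)/2 = 488 K.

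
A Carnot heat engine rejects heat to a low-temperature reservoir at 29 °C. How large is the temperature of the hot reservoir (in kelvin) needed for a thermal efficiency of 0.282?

T_H ≈ 420.8 K

T_C = 29 °C → 29 + 273.15 = 302.15 K.
From η = 1 − T_C/T_H, solving for T_H gives T_H = T_C/(1 − η) = 302.15/(1 − 0.282) = 420.8 K.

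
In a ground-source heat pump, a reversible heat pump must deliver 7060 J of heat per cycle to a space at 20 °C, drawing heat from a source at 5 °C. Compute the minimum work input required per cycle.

W_in ≈ 361 J

T_H = 20 °C → 20 + 273.15 = 293.15 K.
T_C = 5 °C → 5 + 273.15 = 278.15 K.
COP_HP = T_H/(T_H − T_C) = 293.15/15.00 = 19.5433.
W = Q_H/COP_HP = 7060/19.5433 = 361 J.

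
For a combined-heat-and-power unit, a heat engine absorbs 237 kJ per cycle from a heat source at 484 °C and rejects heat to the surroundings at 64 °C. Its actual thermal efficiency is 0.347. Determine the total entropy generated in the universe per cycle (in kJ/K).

ΔS_univ ≈ 0.146 kJ/K

T_H = 484 °C → 484 + 273.15 = 757.15 K.
T_C = 64 °C → 64 + 273.15 = 337.15 K.
W = η·Q_H = 0.347 × 237 = 82.24 kJ, so Q_C = Q_H − W = 154.8 kJ.
The hot reservoir loses entropy Q_H/T_H = 237/757.15 = 0.3130 kJ/K; the cold reservoir gains Q_C/T_C = 154.8/337.15 = 0.4590 kJ/K.
ΔS_univ = −Q_H/T_H + Q_C/T_C = 0.146 kJ/K (> 0, since η = 0.347 < η_Carnot = 0.555).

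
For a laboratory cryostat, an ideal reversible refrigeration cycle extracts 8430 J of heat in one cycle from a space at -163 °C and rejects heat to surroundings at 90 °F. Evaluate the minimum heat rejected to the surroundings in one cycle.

Q_H ≈ 23370 J

T_H = 90 °F → (90 − 32) × 5/9 = 32.22 °C = 305.37 K.
T_C = -163 °C → -163 + 273.15 = 110.15 K.
For a reversible cycle Q_H/Q_C = T_H/T_C, so Q_H = Q_C·T_H/T_C = 8430 × 305.37/110.15 = 23370 J.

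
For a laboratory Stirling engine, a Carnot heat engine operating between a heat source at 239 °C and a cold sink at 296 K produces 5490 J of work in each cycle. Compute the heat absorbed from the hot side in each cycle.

T_H = 239 °C → 239 + 273.15 = 512.15 K.
For a reversible engine, η = 1 − T_C/T_H = 1 − 296.00/512.15 = 0.4220.
Q_H = W/η = 5490/0.4220 = 13000 J.

Q_H ≈ 13000 J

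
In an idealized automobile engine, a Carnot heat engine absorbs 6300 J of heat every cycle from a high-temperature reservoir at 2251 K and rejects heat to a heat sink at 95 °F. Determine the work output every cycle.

T_C = 95 °F → (95 − 32) × 5/9 = 35.00 °C = 308.15 K.
η_rev = 1 − T_C/T_H = 1 − 308.15/2251.00 = 0.8631.
W = η·Q_H = 0.8631 × 6300 = 5440 J.

W ≈ 5440 J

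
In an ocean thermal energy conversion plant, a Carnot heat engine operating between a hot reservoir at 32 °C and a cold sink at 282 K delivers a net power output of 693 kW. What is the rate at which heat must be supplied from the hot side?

T_H = 32 °C → 32 + 273.15 = 305.15 K.
η_rev = 1 − T_C/T_H = 1 − 282.00/305.15 = 0.0759.
Q_H = W/η = 693/0.0759 = 9130 kW.

Q̇_H ≈ 9130 kW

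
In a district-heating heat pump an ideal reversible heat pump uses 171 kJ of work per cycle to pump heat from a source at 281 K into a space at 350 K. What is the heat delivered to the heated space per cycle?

The Carnot heat-pump COP is COP_HP = T_H/(T_H − T_C) = 350.00/69.00 = 5.0725.
Q_H = COP_HP · W = 5.0725 × 171 = 867 kJ.

Q_H ≈ 867 kJ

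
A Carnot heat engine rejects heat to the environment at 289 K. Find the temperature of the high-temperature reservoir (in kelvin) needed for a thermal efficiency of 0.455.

From η = 1 − T_C/T_H, solving for T_H gives T_H = T_C/(1 − η) = 289.00/(1 − 0.455) = 530 K.

T_H ≈ 530 K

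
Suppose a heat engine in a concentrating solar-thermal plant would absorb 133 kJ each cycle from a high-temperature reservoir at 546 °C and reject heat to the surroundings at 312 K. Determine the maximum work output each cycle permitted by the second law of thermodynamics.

T_H = 546 °C → 546 + 273.15 = 819.15 K.
The second-law ceiling is the Carnot efficiency, η_max = 1 − T_C/T_H = 1 − 312.00/819.15 = 0.6191.
W_max = η_max · Q_H = 0.6191 × 133 = 82.3 kJ.

W_max ≈ 82.3 kJ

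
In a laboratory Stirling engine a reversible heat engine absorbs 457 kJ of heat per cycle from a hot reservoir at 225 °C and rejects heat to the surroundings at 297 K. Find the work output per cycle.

T_H = 225 °C → 225 + 273.15 = 498.15 K.
The Carnot efficiency is η = 1 − T_C/T_H = 1 − 297.00/498.15 = 0.4038.
W = η·Q_H = 0.4038 × 457 = 184.5 kJ.

W ≈ 184.5 kJ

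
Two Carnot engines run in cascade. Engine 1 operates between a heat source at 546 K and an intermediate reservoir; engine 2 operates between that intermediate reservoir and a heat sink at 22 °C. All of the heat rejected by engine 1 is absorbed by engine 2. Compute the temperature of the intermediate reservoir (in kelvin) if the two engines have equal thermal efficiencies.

T_C = 22 °C → 22 + 273.15 = 295.15 K.
Equal efficiencies require 1 − T_m/T_H = 1 − T_C/T_m, i.e. T_m/T_H = T_C/T_m, so T_m = √(T_H·T_C) = √(546.00 × 295.15) = 401 K.

T_m ≈ 401 K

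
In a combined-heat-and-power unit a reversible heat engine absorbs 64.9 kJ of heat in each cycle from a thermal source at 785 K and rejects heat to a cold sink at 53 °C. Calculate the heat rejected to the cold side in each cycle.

T_C = 53 °C → 53 + 273.15 = 326.15 K.
η_rev = 1 − T_C/T_H = 1 − 326.15/785.00 = 0.5845.
For a reversible cycle Q_C/Q_H = T_C/T_H, so Q_C = 64.9 × 326.15/785.00 = 27.0 kJ.

Q_C ≈ 27.0 kJ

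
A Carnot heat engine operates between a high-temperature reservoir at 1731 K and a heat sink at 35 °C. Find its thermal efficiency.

T_C = 35 °C → 35 + 273.15 = 308.15 K.
Carnot efficiency: η = 1 − T_C/T_H = 1 − 308.15/1731.00 = 0.8220.

η ≈ 0.8220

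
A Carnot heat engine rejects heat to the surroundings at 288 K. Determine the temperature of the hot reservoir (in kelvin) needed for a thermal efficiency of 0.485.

T_H ≈ 559 K

From η = 1 − T_C/T_H, solving for T_H gives T_H = T_C/(1 − η) = 288.00/(1 − 0.485) = 559 K.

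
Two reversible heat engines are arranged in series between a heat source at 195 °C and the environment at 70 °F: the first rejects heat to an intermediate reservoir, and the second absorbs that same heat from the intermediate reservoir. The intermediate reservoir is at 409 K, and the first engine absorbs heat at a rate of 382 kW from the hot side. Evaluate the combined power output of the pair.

T_H = 195 °C → 195 + 273.15 = 468.15 K.
T_C = 70 °F → (70 − 32) × 5/9 = 21.11 °C = 294.26 K.
Two reversible stages in series are equivalent to a single Carnot engine between T_H and T_C, so η_total = 1 − T_C/T_H = 1 − 294.26/468.15 = 0.3714.
W_total = η_total · Q_H = 0.3714 × 382 = 142 kW.

Ẇ_total ≈ 142 kW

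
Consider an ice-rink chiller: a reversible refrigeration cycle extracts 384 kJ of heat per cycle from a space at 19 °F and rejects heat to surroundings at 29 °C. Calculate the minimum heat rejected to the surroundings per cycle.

T_H = 29 °C → 29 + 273.15 = 302.15 K.
T_C = 19 °F → (19 − 32) × 5/9 = -7.22 °C = 265.93 K.
For a reversible cycle Q_H/Q_C = T_H/T_C, so Q_H = Q_C·T_H/T_C = 384 × 302.15/265.93 = 436.3 kJ.

Q_H ≈ 436.3 kJ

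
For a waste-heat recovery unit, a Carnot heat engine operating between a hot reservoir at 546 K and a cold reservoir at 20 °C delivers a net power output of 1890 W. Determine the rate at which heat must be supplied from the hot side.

Q̇_H ≈ 4081 W

T_C = 20 °C → 20 + 273.15 = 293.15 K.
The Carnot efficiency is η = 1 − T_C/T_H = 1 − 293.15/546.00 = 0.4631.
Q_H = W/η = 1890/0.4631 = 4081 W.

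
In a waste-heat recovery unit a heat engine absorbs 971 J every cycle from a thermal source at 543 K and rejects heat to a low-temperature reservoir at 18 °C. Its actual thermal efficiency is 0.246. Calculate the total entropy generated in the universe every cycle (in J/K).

T_C = 18 °C → 18 + 273.15 = 291.15 K.
W = η·Q_H = 0.246 × 971 = 238.9 J, so Q_C = Q_H − W = 732.1 J.
The hot reservoir loses entropy Q_H/T_H = 971/543.00 = 1.788 J/K; the cold reservoir gains Q_C/T_C = 732.1/291.15 = 2.515 J/K.
ΔS_univ = −Q_H/T_H + Q_C/T_C = 0.726 J/K (> 0, since η = 0.246 < η_Carnot = 0.464).

ΔS_univ ≈ 0.726 J/K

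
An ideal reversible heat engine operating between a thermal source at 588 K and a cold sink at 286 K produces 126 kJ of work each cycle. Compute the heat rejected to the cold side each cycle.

η_rev = 1 − T_C/T_H = 1 − 286.00/588.00 = 0.5136.
Since Q_C/Q_H = T_C/T_H and Q_H = W/η, Q_C = W·T_C/(T_H − T_C) = 126 × 286.00/302.00 = 119.3 kJ.

Q_C ≈ 119.3 kJ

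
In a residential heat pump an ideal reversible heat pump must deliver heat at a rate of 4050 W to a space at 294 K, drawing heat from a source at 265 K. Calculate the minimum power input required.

Ẇ_in ≈ 399.5 W

Reversible heating COP: COP_HP = T_H/(T_H − T_C) = 294.00/29.00 = 10.1379.
W = Q_H/COP_HP = 4050/10.1379 = 399.5 W.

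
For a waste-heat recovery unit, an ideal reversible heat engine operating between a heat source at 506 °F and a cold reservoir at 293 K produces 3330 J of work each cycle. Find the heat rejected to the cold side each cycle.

Q_C ≈ 4007 J

T_H = 506 °F → (506 − 32) × 5/9 = 263.33 °C = 536.48 K.
Carnot efficiency: η = 1 − T_C/T_H = 1 − 293.00/536.48 = 0.4539.
Since Q_C/Q_H = T_C/T_H and Q_H = W/η, Q_C = W·T_C/(T_H − T_C) = 3330 × 293.00/243.48 = 4007 J.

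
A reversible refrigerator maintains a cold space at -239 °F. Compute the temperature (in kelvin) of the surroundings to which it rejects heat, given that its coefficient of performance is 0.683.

T_C = -239 °F → (-239 − 32) × 5/9 = -150.56 °C = 122.59 K.
COP_R = T_C/(T_H − T_C) ⇒ T_H = T_C·(1 + 1/COP_R) = 122.59 × (1 + 1/0.683) = 302.1 K.

T_H ≈ 302.1 K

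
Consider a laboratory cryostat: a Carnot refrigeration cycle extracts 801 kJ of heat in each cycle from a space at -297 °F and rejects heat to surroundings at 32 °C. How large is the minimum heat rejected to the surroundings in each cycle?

T_H = 32 °C → 32 + 273.15 = 305.15 K.
T_C = -297 °F → (-297 − 32) × 5/9 = -182.78 °C = 90.37 K.
For a reversible cycle Q_H/Q_C = T_H/T_C, so Q_H = Q_C·T_H/T_C = 801 × 305.15/90.37 = 2700 kJ.

Q_H ≈ 2700 kJ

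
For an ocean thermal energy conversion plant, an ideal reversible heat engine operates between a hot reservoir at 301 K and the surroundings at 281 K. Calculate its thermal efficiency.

η ≈ 0.0664

For a reversible engine, η = 1 − T_C/T_H = 1 − 281.00/301.00 = 0.0664.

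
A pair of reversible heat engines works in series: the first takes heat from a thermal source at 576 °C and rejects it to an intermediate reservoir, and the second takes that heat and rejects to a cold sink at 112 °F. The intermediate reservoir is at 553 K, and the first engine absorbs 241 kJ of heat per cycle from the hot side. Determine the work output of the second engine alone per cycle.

T_H = 576 °C → 576 + 273.15 = 849.15 K.
T_C = 112 °F → (112 − 32) × 5/9 = 44.44 °C = 317.59 K.
Heat entering the second stage: Q_m = Q_H·(T_m/T_H) = 241 × 553.00/849.15 = 157 kJ.
Second-stage efficiency η₂ = 1 − T_C/T_m = 1 − 317.59/553.00 = 0.4257, so W₂ = η₂·Q_m = 66.8 kJ.

W₂ ≈ 66.8 kJ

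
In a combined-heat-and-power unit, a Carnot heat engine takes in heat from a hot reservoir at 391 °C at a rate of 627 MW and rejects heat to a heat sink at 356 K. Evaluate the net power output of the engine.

Ẇ ≈ 290.9 MW

T_H = 391 °C → 391 + 273.15 = 664.15 K.
For a reversible engine, η = 1 − T_C/T_H = 1 − 356.00/664.15 = 0.4640.
W = η·Q_H = 0.4640 × 627 = 290.9 MW.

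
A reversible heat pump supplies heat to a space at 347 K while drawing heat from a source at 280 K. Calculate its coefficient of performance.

COP_HP ≈ 5.18

For a reversible heat pump, COP_HP = T_H/(T_H − T_C) = 347.00/(347.00 − 280.00) = 5.18.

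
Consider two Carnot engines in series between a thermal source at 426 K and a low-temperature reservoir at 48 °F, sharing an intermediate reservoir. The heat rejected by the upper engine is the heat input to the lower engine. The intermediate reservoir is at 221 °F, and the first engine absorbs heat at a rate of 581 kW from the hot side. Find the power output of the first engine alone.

T_C = 48 °F → (48 − 32) × 5/9 = 8.89 °C = 282.04 K.
T_m = 221 °F → (221 − 32) × 5/9 = 105.00 °C = 378.15 K.
First-stage efficiency η₁ = 1 − T_m/T_H = 1 − 378.15/426.00 = 0.1123.
W₁ = η₁·Q_H = 0.1123 × 581 = 65.26 kW.

Ẇ₁ ≈ 65.26 kW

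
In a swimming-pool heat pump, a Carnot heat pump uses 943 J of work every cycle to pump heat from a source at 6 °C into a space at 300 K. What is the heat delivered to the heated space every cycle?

Q_H ≈ 13600 J

T_C = 6 °C → 6 + 273.15 = 279.15 K.
Reversible heating COP: COP_HP = T_H/(T_H − T_C) = 300.00/20.85 = 14.3885.
Q_H = COP_HP · W = 14.3885 × 943 = 13600 J.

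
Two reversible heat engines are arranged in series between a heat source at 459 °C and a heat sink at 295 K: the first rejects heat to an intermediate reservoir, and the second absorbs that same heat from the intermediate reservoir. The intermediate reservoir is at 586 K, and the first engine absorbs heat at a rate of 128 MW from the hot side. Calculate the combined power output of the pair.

T_H = 459 °C → 459 + 273.15 = 732.15 K.
Two reversible stages in series are equivalent to a single Carnot engine between T_H and T_C, so η_total = 1 − T_C/T_H = 1 − 295.00/732.15 = 0.5971.
W_total = η_total · Q_H = 0.5971 × 128 = 76.4 MW.

Ẇ_total ≈ 76.4 MW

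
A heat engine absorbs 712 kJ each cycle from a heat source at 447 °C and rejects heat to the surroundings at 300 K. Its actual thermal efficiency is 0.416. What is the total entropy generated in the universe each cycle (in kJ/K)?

ΔS_univ ≈ 0.397 kJ/K

T_H = 447 °C → 447 + 273.15 = 720.15 K.
W = η·Q_H = 0.416 × 712 = 296.2 kJ, so Q_C = Q_H − W = 415.8 kJ.
Reservoir entropy changes: ΔS_H = −Q_H/T_H = −712/720.15 = -0.9887 kJ/K and ΔS_C = +Q_C/T_C = 415.8/300.00 = 1.386 kJ/K.
ΔS_univ = −Q_H/T_H + Q_C/T_C = 0.397 kJ/K (> 0, since η = 0.416 < η_Carnot = 0.583).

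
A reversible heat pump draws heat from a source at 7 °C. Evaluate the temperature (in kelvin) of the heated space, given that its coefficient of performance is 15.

T_H ≈ 300.2 K

T_C = 7 °C → 7 + 273.15 = 280.15 K.
COP_HP = T_H/(T_H − T_C) ⇒ T_H = T_C·COP_HP/(COP_HP − 1) = 280.15 × 15/(15 − 1) = 300.2 K.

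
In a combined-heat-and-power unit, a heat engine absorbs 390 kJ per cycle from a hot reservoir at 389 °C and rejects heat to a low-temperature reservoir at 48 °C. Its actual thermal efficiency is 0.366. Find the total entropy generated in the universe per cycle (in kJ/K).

T_H = 389 °C → 389 + 273.15 = 662.15 K.
T_C = 48 °C → 48 + 273.15 = 321.15 K.
W = η·Q_H = 0.366 × 390 = 142.7 kJ, so Q_C = Q_H − W = 247.3 kJ.
Entropy balance on the reservoirs: −Q_H/T_H = -0.5890 kJ/K, +Q_C/T_C = 0.7699 kJ/K.
ΔS_univ = −Q_H/T_H + Q_C/T_C = 0.181 kJ/K (> 0, since η = 0.366 < η_Carnot = 0.515).

ΔS_univ ≈ 0.181 kJ/K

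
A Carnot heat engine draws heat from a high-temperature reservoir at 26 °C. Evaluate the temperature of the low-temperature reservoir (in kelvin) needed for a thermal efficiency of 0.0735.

T_C ≈ 277.2 K

T_H = 26 °C → 26 + 273.15 = 299.15 K.
From η = 1 − T_C/T_H, T_C = T_H·(1 − η) = 299.15 × (1 − 0.0735) = 277.2 K.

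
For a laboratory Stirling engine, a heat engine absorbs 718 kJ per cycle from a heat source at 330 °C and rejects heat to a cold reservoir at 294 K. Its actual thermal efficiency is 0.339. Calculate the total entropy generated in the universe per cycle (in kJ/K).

T_H = 330 °C → 330 + 273.15 = 603.15 K.
W = η·Q_H = 0.339 × 718 = 243.4 kJ, so Q_C = Q_H − W = 474.6 kJ.
Entropy balance on the reservoirs: −Q_H/T_H = -1.190 kJ/K, +Q_C/T_C = 1.614 kJ/K.
ΔS_univ = −Q_H/T_H + Q_C/T_C = 0.424 kJ/K (> 0, since η = 0.339 < η_Carnot = 0.513).

ΔS_univ ≈ 0.424 kJ/K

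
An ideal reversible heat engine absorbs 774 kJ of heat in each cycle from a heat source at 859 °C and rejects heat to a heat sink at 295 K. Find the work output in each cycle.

T_H = 859 °C → 859 + 273.15 = 1132.15 K.
Since the cycle is reversible, η = 1 − T_C/T_H = 1 − 295.00/1132.15 = 0.7394.
W = η·Q_H = 0.7394 × 774 = 572 kJ.

W ≈ 572 kJ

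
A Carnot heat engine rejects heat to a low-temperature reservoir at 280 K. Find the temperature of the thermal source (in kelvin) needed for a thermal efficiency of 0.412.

T_H ≈ 476 K

From η = 1 − T_C/T_H, solving for T_H gives T_H = T_C/(1 − η) = 280.00/(1 − 0.412) = 476 K.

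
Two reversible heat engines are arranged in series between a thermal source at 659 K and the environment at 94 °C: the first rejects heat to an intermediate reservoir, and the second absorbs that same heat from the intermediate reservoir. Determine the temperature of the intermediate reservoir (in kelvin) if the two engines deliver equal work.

T_C = 94 °C → 94 + 273.15 = 367.15 K.
For reversible stages Q_m = Q_H·(T_m/T_H). Setting W₁ = Q_H(1 − T_m/T_H) equal to W₂ = Q_m(1 − T_C/T_m) = Q_H·(T_m − T_C)/T_H gives T_H − T_m = T_m − T_C, so T_m = (T_H + T_C)/2 = (659.00 + 367.15)/2 = 513 K.

T_m ≈ 513 K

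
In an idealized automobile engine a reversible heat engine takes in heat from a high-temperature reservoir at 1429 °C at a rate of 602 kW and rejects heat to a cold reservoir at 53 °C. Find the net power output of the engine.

T_H = 1429 °C → 1429 + 273.15 = 1702.15 K.
T_C = 53 °C → 53 + 273.15 = 326.15 K.
For a reversible engine, η = 1 − T_C/T_H = 1 − 326.15/1702.15 = 0.8084.
W = η·Q_H = 0.8084 × 602 = 487 kW.

Ẇ ≈ 487 kW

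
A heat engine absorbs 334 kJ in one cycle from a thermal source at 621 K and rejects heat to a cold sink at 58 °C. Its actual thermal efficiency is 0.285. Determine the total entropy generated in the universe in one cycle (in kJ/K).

T_C = 58 °C → 58 + 273.15 = 331.15 K.
W = η·Q_H = 0.285 × 334 = 95.19 kJ, so Q_C = Q_H − W = 238.8 kJ.
Reservoir entropy changes: ΔS_H = −Q_H/T_H = −334/621.00 = -0.5378 kJ/K and ΔS_C = +Q_C/T_C = 238.8/331.15 = 0.7212 kJ/K.
ΔS_univ = −Q_H/T_H + Q_C/T_C = 0.1833 kJ/K (> 0, since η = 0.285 < η_Carnot = 0.467).

ΔS_univ ≈ 0.1833 kJ/K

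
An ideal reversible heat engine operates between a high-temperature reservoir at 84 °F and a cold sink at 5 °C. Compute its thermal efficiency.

T_H = 84 °F → (84 − 32) × 5/9 = 28.89 °C = 302.04 K.
T_C = 5 °C → 5 + 273.15 = 278.15 K.
η_rev = 1 − T_C/T_H = 1 − 278.15/302.04 = 0.0791.

η ≈ 0.0791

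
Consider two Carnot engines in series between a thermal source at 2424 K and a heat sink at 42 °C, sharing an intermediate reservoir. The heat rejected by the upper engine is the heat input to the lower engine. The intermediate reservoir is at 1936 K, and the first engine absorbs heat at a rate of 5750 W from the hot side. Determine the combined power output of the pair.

Ẇ_total ≈ 5000 W

T_C = 42 °C → 42 + 273.15 = 315.15 K.
Two reversible stages in series are equivalent to a single Carnot engine between T_H and T_C, so η_total = 1 − T_C/T_H = 1 − 315.15/2424.00 = 0.8700.
W_total = η_total · Q_H = 0.8700 × 5750 = 5000 W.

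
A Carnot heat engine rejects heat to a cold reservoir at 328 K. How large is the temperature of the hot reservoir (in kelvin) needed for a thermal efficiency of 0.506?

From η = 1 − T_C/T_H, solving for T_H gives T_H = T_C/(1 − η) = 328.00/(1 − 0.506) = 664 K.

T_H ≈ 664 K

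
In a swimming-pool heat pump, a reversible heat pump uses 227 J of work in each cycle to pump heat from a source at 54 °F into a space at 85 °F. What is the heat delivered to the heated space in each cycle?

T_H = 85 °F → (85 − 32) × 5/9 = 29.44 °C = 302.59 K.
T_C = 54 °F → (54 − 32) × 5/9 = 12.22 °C = 285.37 K.
For a reversible heat pump, COP_HP = T_H/(T_H − T_C) = 302.59/17.22 = 17.5700.
Q_H = COP_HP · W = 17.5700 × 227 = 3988 J.

Q_H ≈ 3988 J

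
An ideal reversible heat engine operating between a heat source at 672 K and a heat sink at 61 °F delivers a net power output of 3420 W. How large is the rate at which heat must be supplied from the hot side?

Q̇_H ≈ 6000 W

T_C = 61 °F → (61 − 32) × 5/9 = 16.11 °C = 289.26 K.
The Carnot efficiency is η = 1 − T_C/T_H = 1 − 289.26/672.00 = 0.5696.
Q_H = W/η = 3420/0.5696 = 6000 W.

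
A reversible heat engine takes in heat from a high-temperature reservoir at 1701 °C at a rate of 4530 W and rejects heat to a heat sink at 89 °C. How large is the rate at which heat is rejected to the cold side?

T_H = 1701 °C → 1701 + 273.15 = 1974.15 K.
T_C = 89 °C → 89 + 273.15 = 362.15 K.
Since the cycle is reversible, η = 1 − T_C/T_H = 1 − 362.15/1974.15 = 0.8166.
For a reversible cycle Q_C/Q_H = T_C/T_H, so Q_C = 4530 × 362.15/1974.15 = 831.0 W.

Q̇_C ≈ 831.0 W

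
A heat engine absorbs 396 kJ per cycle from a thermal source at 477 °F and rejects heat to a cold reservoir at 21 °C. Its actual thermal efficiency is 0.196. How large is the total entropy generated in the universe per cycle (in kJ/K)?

T_H = 477 °F → (477 − 32) × 5/9 = 247.22 °C = 520.37 K.
T_C = 21 °C → 21 + 273.15 = 294.15 K.
W = η·Q_H = 0.196 × 396 = 77.62 kJ, so Q_C = Q_H − W = 318.4 kJ.
Entropy balance on the reservoirs: −Q_H/T_H = -0.7610 kJ/K, +Q_C/T_C = 1.082 kJ/K.
ΔS_univ = −Q_H/T_H + Q_C/T_C = 0.3214 kJ/K (> 0, since η = 0.196 < η_Carnot = 0.435).

ΔS_univ ≈ 0.3214 kJ/K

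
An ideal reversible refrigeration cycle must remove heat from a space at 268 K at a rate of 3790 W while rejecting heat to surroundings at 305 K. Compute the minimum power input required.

Ẇ_in ≈ 523.2 W

COP_R = T_C/(T_H − T_C) = 268.00/37.00 = 7.2432.
W = Q_C/COP_R = 3790/7.2432 = 523.2 W.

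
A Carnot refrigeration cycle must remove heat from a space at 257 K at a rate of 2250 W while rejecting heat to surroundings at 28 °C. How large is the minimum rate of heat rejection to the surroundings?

Q̇_H ≈ 2640 W

T_H = 28 °C → 28 + 273.15 = 301.15 K.
For a reversible cycle Q_H/Q_C = T_H/T_C, so Q_H = Q_C·T_H/T_C = 2250 × 301.15/257.00 = 2640 W.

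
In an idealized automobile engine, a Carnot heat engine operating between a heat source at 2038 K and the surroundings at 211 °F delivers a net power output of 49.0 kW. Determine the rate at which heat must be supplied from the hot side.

T_C = 211 °F → (211 − 32) × 5/9 = 99.44 °C = 372.59 K.
The Carnot efficiency is η = 1 − T_C/T_H = 1 − 372.59/2038.00 = 0.8172.
Q_H = W/η = 49.0/0.8172 = 60.0 kW.

Q̇_H ≈ 60.0 kW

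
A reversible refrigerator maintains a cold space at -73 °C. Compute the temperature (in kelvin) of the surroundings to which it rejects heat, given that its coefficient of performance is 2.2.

T_H ≈ 291 K

T_C = -73 °C → -73 + 273.15 = 200.15 K.
COP_R = T_C/(T_H − T_C) ⇒ T_H = T_C·(1 + 1/COP_R) = 200.15 × (1 + 1/2.2) = 291 K.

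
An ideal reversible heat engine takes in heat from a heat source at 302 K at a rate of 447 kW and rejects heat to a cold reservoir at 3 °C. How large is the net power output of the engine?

T_C = 3 °C → 3 + 273.15 = 276.15 K.
The Carnot efficiency is η = 1 − T_C/T_H = 1 − 276.15/302.00 = 0.0856.
W = η·Q_H = 0.0856 × 447 = 38.3 kW.

Ẇ ≈ 38.3 kW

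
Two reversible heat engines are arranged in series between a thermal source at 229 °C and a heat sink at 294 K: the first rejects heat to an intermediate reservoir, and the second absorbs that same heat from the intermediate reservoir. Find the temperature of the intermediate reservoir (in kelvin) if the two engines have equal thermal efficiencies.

T_m ≈ 384.2 K

T_H = 229 °C → 229 + 273.15 = 502.15 K.
Equal efficiencies require 1 − T_m/T_H = 1 − T_C/T_m, i.e. T_m/T_H = T_C/T_m, so T_m = √(T_H·T_C) = √(502.15 × 294.00) = 384.2 K.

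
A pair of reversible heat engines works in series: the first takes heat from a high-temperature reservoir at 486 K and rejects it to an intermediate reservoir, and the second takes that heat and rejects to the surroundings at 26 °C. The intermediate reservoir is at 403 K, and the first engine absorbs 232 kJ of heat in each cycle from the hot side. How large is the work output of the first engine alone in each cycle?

W₁ ≈ 39.62 kJ

T_C = 26 °C → 26 + 273.15 = 299.15 K.
First-stage efficiency η₁ = 1 − T_m/T_H = 1 − 403.00/486.00 = 0.1708.
W₁ = η₁·Q_H = 0.1708 × 232 = 39.62 kJ.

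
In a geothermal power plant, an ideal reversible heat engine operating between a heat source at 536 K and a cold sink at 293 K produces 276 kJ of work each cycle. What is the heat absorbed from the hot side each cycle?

η_rev = 1 − T_C/T_H = 1 − 293.00/536.00 = 0.4534.
Q_H = W/η = 276/0.4534 = 609 kJ.

Q_H ≈ 609 kJ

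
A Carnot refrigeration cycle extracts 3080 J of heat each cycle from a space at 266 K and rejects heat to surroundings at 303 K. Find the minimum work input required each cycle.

W_in ≈ 428 J

The reversible coefficient of performance is COP_R = T_C/(T_H − T_C) = 266.00/37.00 = 7.1892.
W = Q_C/COP_R = 3080/7.1892 = 428 J.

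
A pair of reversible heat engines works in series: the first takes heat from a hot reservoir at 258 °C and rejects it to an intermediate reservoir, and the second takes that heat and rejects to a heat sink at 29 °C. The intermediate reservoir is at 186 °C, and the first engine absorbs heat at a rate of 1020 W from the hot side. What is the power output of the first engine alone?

T_H = 258 °C → 258 + 273.15 = 531.15 K.
T_C = 29 °C → 29 + 273.15 = 302.15 K.
T_m = 186 °C → 186 + 273.15 = 459.15 K.
First-stage efficiency η₁ = 1 − T_m/T_H = 1 − 459.15/531.15 = 0.1356.
W₁ = η₁·Q_H = 0.1356 × 1020 = 138 W.

Ẇ₁ ≈ 138 W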